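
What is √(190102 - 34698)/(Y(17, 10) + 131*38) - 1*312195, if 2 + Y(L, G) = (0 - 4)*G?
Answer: -312195 + √38851/2468 ≈ -3.1220e+5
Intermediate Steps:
Y(L, G) = -2 - 4*G (Y(L, G) = -2 + (0 - 4)*G = -2 - 4*G)
√(190102 - 34698)/(Y(17, 10) + 131*38) - 1*312195 = √(190102 - 34698)/((-2 - 4*10) + 131*38) - 1*312195 = √155404/((-2 - 40) + 4978) - 312195 = (2*√38851)/(-42 + 4978) - 312195 = (2*√38851)/4936 - 312195 = (2*√38851)*(1/4936) - 312195 = √38851/2468 - 312195 = -312195 + √38851/2468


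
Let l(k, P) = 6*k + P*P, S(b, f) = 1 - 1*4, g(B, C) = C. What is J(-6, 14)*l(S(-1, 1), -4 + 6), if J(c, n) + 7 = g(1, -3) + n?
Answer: -56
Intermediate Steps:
S(b, f) = -3 (S(b, f) = 1 - 4 = -3)
J(c, n) = -10 + n (J(c, n) = -7 + (-3 + n) = -10 + n)
l(k, P) = P² + 6*k (l(k, P) = 6*k + P² = P² + 6*k)
J(-6, 14)*l(S(-1, 1), -4 + 6) = (-10 + 14)*((-4 + 6)² + 6*(-3)) = 4*(2² - 18) = 4*(4 - 18) = 4*(-14) = -56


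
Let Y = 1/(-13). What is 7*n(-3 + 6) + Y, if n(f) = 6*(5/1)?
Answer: 2729/13 ≈ 209.92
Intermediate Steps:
Y = -1/13 ≈ -0.076923
n(f) = 30 (n(f) = 6*(5*1) = 6*5 = 30)
7*n(-3 + 6) + Y = 7*30 - 1/13 = 210 - 1/13 = 2729/13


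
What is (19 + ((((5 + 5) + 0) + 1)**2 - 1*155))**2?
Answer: 225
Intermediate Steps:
(19 + ((((5 + 5) + 0) + 1)**2 - 1*155))**2 = (19 + (((10 + 0) + 1)**2 - 155))**2 = (19 + ((10 + 1)**2 - 155))**2 = (19 + (11**2 - 155))**2 = (19 + (121 - 155))**2 = (19 - 34)**2 = (-15)**2 = 225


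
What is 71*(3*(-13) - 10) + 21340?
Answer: 17861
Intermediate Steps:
71*(3*(-13) - 10) + 21340 = 71*(-39 - 10) + 21340 = 71*(-49) + 21340 = -3479 + 21340 = 17861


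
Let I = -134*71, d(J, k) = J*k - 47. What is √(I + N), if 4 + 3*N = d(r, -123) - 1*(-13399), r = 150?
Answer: 2*I*√25233/3 ≈ 105.9*I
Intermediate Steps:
d(J, k) = -47 + J*k
I = -9514
N = -5102/3 (N = -4/3 + ((-47 + 150*(-123)) - 1*(-13399))/3 = -4/3 + ((-47 - 18450) + 13399)/3 = -4/3 + (-18497 + 13399)/3 = -4/3 + (⅓)*(-5098) = -4/3 - 5098/3 = -5102/3 ≈ -1700.7)
√(I + N) = √(-9514 - 5102/3) = √(-33644/3) = 2*I*√25233/3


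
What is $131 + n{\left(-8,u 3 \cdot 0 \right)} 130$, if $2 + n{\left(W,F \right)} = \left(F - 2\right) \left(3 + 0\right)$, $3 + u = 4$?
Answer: $-909$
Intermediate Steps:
$u = 1$ ($u = -3 + 4 = 1$)
$n{\left(W,F \right)} = -8 + 3 F$ ($n{\left(W,F \right)} = -2 + \left(F - 2\right) \left(3 + 0\right) = -2 + \left(-2 + F\right) 3 = -2 + \left(-6 + 3 F\right) = -8 + 3 F$)
$131 + n{\left(-8,u 3 \cdot 0 \right)} 130 = 131 + \left(-8 + 3 \cdot 1 \cdot 3 \cdot 0\right) 130 = 131 + \left(-8 + 3 \cdot 3 \cdot 0\right) 130 = 131 + \left(-8 + 3 \cdot 0\right) 130 = 131 + \left(-8 + 0\right) 130 = 131 - 1040 = -909$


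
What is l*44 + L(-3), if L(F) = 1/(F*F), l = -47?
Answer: -18611/9 ≈ -2067.9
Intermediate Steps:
L(F) = F**(-2) (L(F) = 1/(F**2) = F**(-2))
l*44 + L(-3) = -47*44 + (-3)**(-2) = -2068 + 1/9 = -18611/9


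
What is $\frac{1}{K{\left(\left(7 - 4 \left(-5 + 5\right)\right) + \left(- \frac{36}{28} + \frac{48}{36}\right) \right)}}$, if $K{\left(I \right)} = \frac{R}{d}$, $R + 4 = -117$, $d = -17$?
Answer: $\frac{17}{121} \approx 0.1405$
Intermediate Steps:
$R = -121$ ($R = -4 - 117 = -121$)
$K{\left(I \right)} = \frac{121}{17}$ ($K{\left(I \right)} = - \frac{121}{-17} = \left(-121\right) \left(- \frac{1}{17}\right) = \frac{121}{17}$)
$\frac{1}{K{\left(\left(7 - 4 \left(-5 + 5\right)\right) + \left(- \frac{36}{28} + \frac{48}{36}\right) \right)}} = \frac{1}{\frac{121}{17}} = \frac{17}{121}$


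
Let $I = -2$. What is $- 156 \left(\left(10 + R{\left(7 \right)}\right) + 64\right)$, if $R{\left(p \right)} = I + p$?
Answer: $-12324$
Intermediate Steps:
$R{\left(p \right)} = -2 + p$
$- 156 \left(\left(10 + R{\left(7 \right)}\right) + 64\right) = - 156 \left(\left(10 + \left(-2 + 7\right)\right) + 64\right) = - 156 \left(\left(10 + 5\right) + 64\right) = - 156 \left(15 + 64\right) = \left(-156\right) 79 = -12324$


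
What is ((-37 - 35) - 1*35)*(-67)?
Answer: 7169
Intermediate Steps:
((-37 - 35) - 1*35)*(-67) = (-72 - 35)*(-67) = -107*(-67) = 7169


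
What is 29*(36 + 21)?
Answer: 1653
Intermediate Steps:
29*(36 + 21) = 29*57 = 1653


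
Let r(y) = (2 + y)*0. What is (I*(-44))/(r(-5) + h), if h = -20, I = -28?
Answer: -308/5 ≈ -61.600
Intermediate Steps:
r(y) = 0
(I*(-44))/(r(-5) + h) = (-28*(-44))/(0 - 20) = 1232/(-20) = 1232*(-1/20) = -308/5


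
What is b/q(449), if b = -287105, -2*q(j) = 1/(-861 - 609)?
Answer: -844088700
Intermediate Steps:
q(j) = 1/2940 (q(j) = -1/(2*(-861 - 609)) = -½/(-1470) = -½*(-1/1470) = 1/2940)
b/q(449) = -287105/1/2940 = -287105*2940 = -844088700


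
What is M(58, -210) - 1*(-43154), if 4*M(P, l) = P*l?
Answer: 40109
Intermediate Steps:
M(P, l) = P*l/4 (M(P, l) = (P*l)/4 = P*l/4)
M(58, -210) - 1*(-43154) = (1/4)*58*(-210) - 1*(-43154) = -3045 + 43154 = 40109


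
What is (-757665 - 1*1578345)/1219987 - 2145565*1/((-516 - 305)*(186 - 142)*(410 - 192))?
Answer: -15778592094665/9607436664584 ≈ -1.6423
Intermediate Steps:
(-757665 - 1*1578345)/1219987 - 2145565*1/((-516 - 305)*(186 - 142)*(410 - 192)) = (-757665 - 1578345)*(1/1219987) - 2145565/(44*(218*(-821))) = -2336010*1/1219987 - 2145565/(44*(-178978)) = -2336010/1219987 - 2145565/(-7875032) = -2336010/1219987 - 2145565*(-1/7875032) = -2336010/1219987 + 2145565/7875032 = -15778592094665/9607436664584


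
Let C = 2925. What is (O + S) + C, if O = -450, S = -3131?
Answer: -656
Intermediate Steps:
(O + S) + C = (-450 - 3131) + 2925 = -3581 + 2925 = -656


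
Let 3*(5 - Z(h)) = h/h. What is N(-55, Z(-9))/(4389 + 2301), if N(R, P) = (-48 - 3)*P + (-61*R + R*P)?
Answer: 8581/20070 ≈ 0.42755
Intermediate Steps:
Z(h) = 14/3 (Z(h) = 5 - h/(3*h) = 5 - 1/3*1 = 5 - 1/3 = 14/3)
N(R, P) = -61*R - 51*P + P*R (N(R, P) = -51*P + (-61*R + P*R) = -61*R - 51*P + P*R)
N(-55, Z(-9))/(4389 + 2301) = (-61*(-55) - 51*14/3 + (14/3)*(-55))/(4389 + 2301) = (3355 - 238 - 770/3)/6690 = (8581/3)*(1/6690) = 8581/20070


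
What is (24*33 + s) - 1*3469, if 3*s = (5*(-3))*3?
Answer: -2692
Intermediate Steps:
s = -15 (s = ((5*(-3))*3)/3 = (-15*3)/3 = (⅓)*(-45) = -15)
(24*33 + s) - 1*3469 = (24*33 - 15) - 1*3469 = (792 - 15) - 3469 = 777 - 3469 = -2692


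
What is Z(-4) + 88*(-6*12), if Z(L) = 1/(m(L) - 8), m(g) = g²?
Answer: -50687/8 ≈ -6335.9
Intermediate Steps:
Z(L) = 1/(-8 + L²) (Z(L) = 1/(L² - 8) = 1/(-8 + L²))
Z(-4) + 88*(-6*12) = 1/(-8 + (-4)²) + 88*(-6*12) = 1/(-8 + 16) + 88*(-72) = 1/8 - 6336 = ⅛ - 6336 = -50687/8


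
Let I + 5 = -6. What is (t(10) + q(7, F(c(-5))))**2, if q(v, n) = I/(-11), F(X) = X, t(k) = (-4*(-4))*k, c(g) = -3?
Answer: 25921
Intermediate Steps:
I = -11 (I = -5 - 6 = -11)
t(k) = 16*k
q(v, n) = 1 (q(v, n) = -11/(-11) = -11*(-1/11) = 1)
(t(10) + q(7, F(c(-5))))**2 = (16*10 + 1)**2 = (160 + 1)**2 = 161**2 = 25921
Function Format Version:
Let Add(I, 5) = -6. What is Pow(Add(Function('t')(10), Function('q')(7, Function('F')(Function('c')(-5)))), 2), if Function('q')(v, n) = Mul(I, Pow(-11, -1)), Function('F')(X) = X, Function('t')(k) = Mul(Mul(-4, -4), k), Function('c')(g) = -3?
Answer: 25921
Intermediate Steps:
I = -11 (I = Add(-5, -6) = -11)
Function('t')(k) = Mul(16, k)
Function('q')(v, n) = 1 (Function('q')(v, n) = Mul(-11, Pow(-11, -1)) = Mul(-11, Rational(-1, 11)) = 1)
Pow(Add(Function('t')(10), Function('q')(7, Function('F')(Function('c')(-5)))), 2) = Pow(Add(Mul(16, 10), 1), 2) = Pow(Add(160, 1), 2) = Pow(161, 2) = 25921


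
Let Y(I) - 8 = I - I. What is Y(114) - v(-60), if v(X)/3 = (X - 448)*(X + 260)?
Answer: 304808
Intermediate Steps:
Y(I) = 8 (Y(I) = 8 + (I - I) = 8 + 0 = 8)
v(X) = 3*(-448 + X)*(260 + X) (v(X) = 3*((X - 448)*(X + 260)) = 3*((-448 + X)*(260 + X)) = 3*(-448 + X)*(260 + X))
Y(114) - v(-60) = 8 - (-349440 - 564*(-60) + 3*(-60)²) = 8 - (-349440 + 33840 + 3*3600) = 8 - (-349440 + 33840 + 10800) = 8 - 1*(-304800) = 8 + 304800 = 304808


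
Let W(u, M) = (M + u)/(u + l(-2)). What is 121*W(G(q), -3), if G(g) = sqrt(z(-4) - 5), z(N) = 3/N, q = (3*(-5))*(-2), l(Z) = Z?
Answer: 5687/39 + 242*I*sqrt(23)/39 ≈ 145.82 + 29.759*I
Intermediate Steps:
q = 30 (q = -15*(-2) = 30)
G(g) = I*sqrt(23)/2 (G(g) = sqrt(3/(-4) - 5) = sqrt(3*(-1/4) - 5) = sqrt(-3/4 - 5) = sqrt(-23/4) = I*sqrt(23)/2)
W(u, M) = (M + u)/(-2 + u) (W(u, M) = (M + u)/(u - 2) = (M + u)/(-2 + u))
121*W(G(q), -3) = 121*((-3 + I*sqrt(23)/2)/(-2 + I*sqrt(23)/2)) = 121*(-3 + I*sqrt(23)/2)/(-2 + I*sqrt(23)/2)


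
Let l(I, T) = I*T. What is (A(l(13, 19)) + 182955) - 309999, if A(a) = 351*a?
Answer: -40347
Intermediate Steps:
(A(l(13, 19)) + 182955) - 309999 = (351*(13*19) + 182955) - 309999 = (351*247 + 182955) - 309999 = (86697 + 182955) - 309999 = 269652 - 309999 = -40347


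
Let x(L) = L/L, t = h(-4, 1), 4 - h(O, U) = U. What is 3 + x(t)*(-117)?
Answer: -114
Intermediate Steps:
h(O, U) = 4 - U
t = 3 (t = 4 - 1*1 = 4 - 1 = 3)
x(L) = 1
3 + x(t)*(-117) = 3 + 1*(-117) = 3 - 117 = -114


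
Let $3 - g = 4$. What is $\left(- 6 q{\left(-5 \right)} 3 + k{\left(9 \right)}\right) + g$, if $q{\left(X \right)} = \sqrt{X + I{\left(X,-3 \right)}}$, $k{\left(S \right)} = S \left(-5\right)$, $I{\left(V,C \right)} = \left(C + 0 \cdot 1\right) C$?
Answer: $-82$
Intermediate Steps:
$g = -1$ ($g = 3 - 4 = -1$)
$I{\left(V,C \right)} = C^{2}$ ($I{\left(V,C \right)} = \left(C + 0\right) C = C C = C^{2}$)
$k{\left(S \right)} = - 5 S$
$q{\left(X \right)} = \sqrt{9 + X}$ ($q{\left(X \right)} = \sqrt{X + \left(-3\right)^{2}} = \sqrt{X + 9} = \sqrt{9 + X}$)
$\left(- 6 q{\left(-5 \right)} 3 + k{\left(9 \right)}\right) + g = \left(- 6 \sqrt{9 - 5} \cdot 3 - 45\right) - 1 = \left(- 6 \sqrt{4} \cdot 3 - 45\right) - 1 = \left(\left(-6\right) 2 \cdot 3 - 45\right) - 1 = \left(\left(-12\right) 3 - 45\right) - 1 = \left(-36 - 45\right) - 1 = -81 - 1 = -82$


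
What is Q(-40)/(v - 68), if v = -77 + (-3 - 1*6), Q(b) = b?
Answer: 20/77 ≈ 0.25974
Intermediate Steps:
v = -86 (v = -77 + (-3 - 6) = -77 - 9 = -86)
Q(-40)/(v - 68) = -40/(-86 - 68) = -40/(-154) = -1/154*(-40) = 20/77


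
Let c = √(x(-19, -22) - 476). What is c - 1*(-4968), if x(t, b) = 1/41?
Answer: 4968 + I*√800115/41 ≈ 4968.0 + 21.817*I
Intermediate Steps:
x(t, b) = 1/41
c = I*√800115/41 (c = √(1/41 - 476) = √(-19515/41) = I*√800115/41 ≈ 21.817*I)
c - 1*(-4968) = I*√800115/41 - 1*(-4968) = I*√800115/41 + 4968 = 4968 + I*√800115/41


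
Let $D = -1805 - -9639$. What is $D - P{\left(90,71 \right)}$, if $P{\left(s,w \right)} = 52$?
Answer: $7782$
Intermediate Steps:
$D = 7834$ ($D = -1805 + 9639 = 7834$)
$D - P{\left(90,71 \right)} = 7834 - 52 = 7782$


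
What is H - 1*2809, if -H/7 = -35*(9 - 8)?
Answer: -2564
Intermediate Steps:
H = 245 (H = -(-245)*(9 - 8) = -(-245) = -7*(-35) = 245)
H - 1*2809 = 245 - 1*2809 = 245 - 2809 = -2564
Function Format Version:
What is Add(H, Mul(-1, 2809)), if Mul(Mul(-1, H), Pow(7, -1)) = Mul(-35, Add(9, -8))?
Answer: -2564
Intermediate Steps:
H = 245 (H = Mul(-7, Mul(-35, Add(9, -8))) = Mul(-7, Mul(-35, 1)) = Mul(-7, -35) = 245)
Add(H, Mul(-1, 2809)) = Add(245, Mul(-1, 2809)) = Add(245, -2809) = -2564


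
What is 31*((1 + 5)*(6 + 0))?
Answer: 1116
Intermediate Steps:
31*((1 + 5)*(6 + 0)) = 31*(6*6) = 31*36 = 1116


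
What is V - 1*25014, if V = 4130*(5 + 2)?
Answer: 3896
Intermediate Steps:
V = 28910 (V = 4130*7 = 28910)
V - 1*25014 = 28910 - 1*25014 = 28910 - 25014 = 3896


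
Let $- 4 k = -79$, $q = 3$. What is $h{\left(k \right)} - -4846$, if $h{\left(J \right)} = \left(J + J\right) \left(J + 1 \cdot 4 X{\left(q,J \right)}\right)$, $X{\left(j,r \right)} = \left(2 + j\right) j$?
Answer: $\frac{63969}{8} \approx 7996.1$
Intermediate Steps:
$X{\left(j,r \right)} = j \left(2 + j\right)$
$k = \frac{79}{4}$ ($k = \left(- \frac{1}{4}\right) \left(-79\right) = \frac{79}{4} \approx 19.75$)
$h{\left(J \right)} = 2 J \left(60 + J\right)$ ($h{\left(J \right)} = \left(J + J\right) \left(J + 1 \cdot 4 \cdot 3 \left(2 + 3\right)\right) = 2 J \left(J + 4 \cdot 3 \cdot 5\right) = 2 J \left(J + 4 \cdot 15\right) = 2 J \left(J + 60\right) = 2 J \left(60 + J\right)$)
$h{\left(k \right)} - -4846 = 2 \cdot \frac{79}{4} \left(60 + \frac{79}{4}\right) - -4846 = 2 \cdot \frac{79}{4} \cdot \frac{319}{4} + 4846 = \frac{25201}{8} + 4846 = \frac{63969}{8}$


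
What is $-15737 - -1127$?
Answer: $-14610$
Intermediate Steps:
$-15737 - -1127 = -15737 + \left(1215 - 88\right) = -15737 + 1127 = -14610$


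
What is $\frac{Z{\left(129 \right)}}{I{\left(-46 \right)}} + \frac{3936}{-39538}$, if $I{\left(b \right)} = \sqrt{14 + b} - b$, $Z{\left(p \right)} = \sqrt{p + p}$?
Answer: $- \frac{1968}{19769} + \frac{23 \sqrt{258}}{1074} - \frac{2 i \sqrt{129}}{537} \approx 0.24443 - 0.042301 i$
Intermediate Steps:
$Z{\left(p \right)} = \sqrt{2} \sqrt{p}$ ($Z{\left(p \right)} = \sqrt{2 p} = \sqrt{2} \sqrt{p}$)
$\frac{Z{\left(129 \right)}}{I{\left(-46 \right)}} + \frac{3936}{-39538} = \frac{\sqrt{2} \sqrt{129}}{\sqrt{14 - 46} - -46} + \frac{3936}{-39538} = \frac{\sqrt{258}}{\sqrt{-32} + 46} + 3936 \left(- \frac{1}{39538}\right) = \frac{\sqrt{258}}{4 i \sqrt{2} + 46} - \frac{1968}{19769} = \frac{\sqrt{258}}{46 + 4 i \sqrt{2}} - \frac{1968}{19769} = - \frac{1968}{19769} + \frac{\sqrt{258}}{46 + 4 i \sqrt{2}}$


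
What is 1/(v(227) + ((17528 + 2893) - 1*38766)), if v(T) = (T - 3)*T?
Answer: 1/32503 ≈ 3.0766e-5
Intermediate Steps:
v(T) = T*(-3 + T) (v(T) = (-3 + T)*T = T*(-3 + T))
1/(v(227) + ((17528 + 2893) - 1*38766)) = 1/(227*(-3 + 227) + ((17528 + 2893) - 1*38766)) = 1/(227*224 + (20421 - 38766)) = 1/(50848 - 18345) = 1/32503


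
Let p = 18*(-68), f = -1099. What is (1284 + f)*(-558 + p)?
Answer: -329670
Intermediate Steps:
p = -1224
(1284 + f)*(-558 + p) = (1284 - 1099)*(-558 - 1224) = 185*(-1782) = -329670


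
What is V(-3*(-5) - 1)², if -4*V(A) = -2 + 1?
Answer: 1/16 ≈ 0.062500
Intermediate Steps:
V(A) = ¼ (V(A) = -(-2 + 1)/4 = -¼*(-1) = ¼)
V(-3*(-5) - 1)² = (¼)² = 1/16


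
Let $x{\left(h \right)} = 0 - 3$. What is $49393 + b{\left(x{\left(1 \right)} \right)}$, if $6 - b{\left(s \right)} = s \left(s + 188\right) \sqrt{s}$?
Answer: $49399 + 555 i \sqrt{3} \approx 49399.0 + 961.29 i$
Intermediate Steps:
$x{\left(h \right)} = -3$ ($x{\left(h \right)} = 0 - 3 = -3$)
$b{\left(s \right)} = 6 - s^{\frac{3}{2}} \left(188 + s\right)$ ($b{\left(s \right)} = 6 - s \left(s + 188\right) \sqrt{s} = 6 - s \left(188 + s\right) \sqrt{s} = 6 - s^{\frac{3}{2}} \left(188 + s\right)$)
$49393 + b{\left(x{\left(1 \right)} \right)} = 49393 - \left(-6 + \left(-3\right)^{\frac{5}{2}} - 564 i \sqrt{3}\right) = 49393 - \left(-6 + 9 i \sqrt{3} + 188 \left(-3\right) i \sqrt{3}\right) = 49393 + \left(6 - 9 i \sqrt{3} + 564 i \sqrt{3}\right) = 49393 + \left(6 + 555 i \sqrt{3}\right) = 49399 + 555 i \sqrt{3}$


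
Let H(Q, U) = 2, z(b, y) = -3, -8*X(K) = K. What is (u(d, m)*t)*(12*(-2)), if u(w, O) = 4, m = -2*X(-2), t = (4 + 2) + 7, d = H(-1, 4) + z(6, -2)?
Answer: -1248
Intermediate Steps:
X(K) = -K/8
d = -1 (d = 2 - 3 = -1)
t = 13 (t = 6 + 7 = 13)
m = -1/2 (m = -(-1)*(-2)/4 = -2*1/4 = -1/2 ≈ -0.50000)
(u(d, m)*t)*(12*(-2)) = (4*13)*(12*(-2)) = 52*(-24) = -1248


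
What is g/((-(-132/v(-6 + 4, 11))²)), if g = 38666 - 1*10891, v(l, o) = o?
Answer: -27775/144 ≈ -192.88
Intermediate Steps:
g = 27775 (g = 38666 - 10891 = 27775)
g/((-(-132/v(-6 + 4, 11))²)) = 27775/((-(-132/11)²)) = 27775/((-(-132*1/11)²)) = 27775/((-1*(-12)²)) = 27775/((-1*144)) = 27775/(-144) = 27775*(-1/144) = -27775/144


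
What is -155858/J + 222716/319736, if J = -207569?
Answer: 24015587723/16591820446 ≈ 1.4474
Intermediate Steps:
-155858/J + 222716/319736 = -155858/(-207569) + 222716/319736 = -155858*(-1/207569) + 222716*(1/319736) = 155858/207569 + 55679/79934 = 24015587723/16591820446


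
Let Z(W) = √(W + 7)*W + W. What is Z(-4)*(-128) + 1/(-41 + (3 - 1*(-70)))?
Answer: 16385/32 + 512*√3 ≈ 1398.8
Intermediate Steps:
Z(W) = W + W*√(7 + W) (Z(W) = √(7 + W)*W + W = W*√(7 + W) + W = W + W*√(7 + W))
Z(-4)*(-128) + 1/(-41 + (3 - 1*(-70))) = -4*(1 + √(7 - 4))*(-128) + 1/(-41 + (3 - 1*(-70))) = -4*(1 + √3)*(-128) + 1/(-41 + (3 + 70)) = (-4 - 4*√3)*(-128) + 1/(-41 + 73) = (512 + 512*√3) + 1/32 = 16385/32 + 512*√3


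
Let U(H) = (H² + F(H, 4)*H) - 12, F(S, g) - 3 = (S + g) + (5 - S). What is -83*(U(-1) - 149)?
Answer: 14276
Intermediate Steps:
F(S, g) = 8 + g (F(S, g) = 3 + ((S + g) + (5 - S)) = 3 + (5 + g) = 8 + g)
U(H) = -12 + H² + 12*H (U(H) = (H² + (8 + 4)*H) - 12 = (H² + 12*H) - 12 = -12 + H² + 12*H)
-83*(U(-1) - 149) = -83*((-12 + (-1)² + 12*(-1)) - 149) = -83*((-12 + 1 - 12) - 149) = -83*(-23 - 149) = -83*(-172) = 14276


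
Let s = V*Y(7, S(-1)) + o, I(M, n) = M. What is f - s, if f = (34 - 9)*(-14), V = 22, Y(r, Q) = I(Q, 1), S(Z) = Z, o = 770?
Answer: -1098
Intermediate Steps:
Y(r, Q) = Q
f = -350 (f = 25*(-14) = -350)
s = 748 (s = 22*(-1) + 770 = -22 + 770 = 748)
f - s = -350 - 1*748 = -350 - 748 = -1098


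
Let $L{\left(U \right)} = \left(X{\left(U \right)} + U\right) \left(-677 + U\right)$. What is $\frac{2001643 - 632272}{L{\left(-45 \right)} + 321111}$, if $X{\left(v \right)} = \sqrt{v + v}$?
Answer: $\frac{53801217219}{13897842529} + \frac{329561954 i \sqrt{10}}{13897842529} \approx 3.8712 + 0.074988 i$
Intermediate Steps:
$X{\left(v \right)} = \sqrt{2} \sqrt{v}$ ($X{\left(v \right)} = \sqrt{2 v} = \sqrt{2} \sqrt{v}$)
$L{\left(U \right)} = \left(-677 + U\right) \left(U + \sqrt{2} \sqrt{U}\right)$ ($L{\left(U \right)} = \left(\sqrt{2} \sqrt{U} + U\right) \left(-677 + U\right) = \left(U + \sqrt{2} \sqrt{U}\right) \left(-677 + U\right) = \left(-677 + U\right) \left(U + \sqrt{2} \sqrt{U}\right)$)
$\frac{2001643 - 632272}{L{\left(-45 \right)} + 321111} = \frac{2001643 - 632272}{\left(\left(-45\right)^{2} - -30465 + \sqrt{2} \left(-45\right)^{\frac{3}{2}} - 677 \sqrt{2} \sqrt{-45}\right) + 321111} = \frac{1369371}{\left(2025 + 30465 + \sqrt{2} \left(- 135 i \sqrt{5}\right) - 677 \sqrt{2} \cdot 3 i \sqrt{5}\right) + 321111} = \frac{1369371}{\left(2025 + 30465 - 135 i \sqrt{10} - 2031 i \sqrt{10}\right) + 321111} = \frac{1369371}{\left(32490 - 2166 i \sqrt{10}\right) + 321111} = \frac{1369371}{353601 - 2166 i \sqrt{10}}$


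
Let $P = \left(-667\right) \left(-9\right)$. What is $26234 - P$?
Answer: $20231$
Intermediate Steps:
$P = 6003$
$26234 - P = 26234 - 6003 = 20231$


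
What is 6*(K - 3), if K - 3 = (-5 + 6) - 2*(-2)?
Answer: 30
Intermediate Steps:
K = 8 (K = 3 + ((-5 + 6) - 2*(-2)) = 3 + (1 + 4) = 3 + 5 = 8)
6*(K - 3) = 6*(8 - 3) = 6*5 = 30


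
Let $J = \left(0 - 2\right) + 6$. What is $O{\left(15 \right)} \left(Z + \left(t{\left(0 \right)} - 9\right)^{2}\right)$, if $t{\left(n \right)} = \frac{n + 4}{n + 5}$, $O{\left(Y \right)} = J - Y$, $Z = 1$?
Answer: $- \frac{18766}{25} \approx -750.64$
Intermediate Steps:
$J = 4$ ($J = -2 + 6 = 4$)
$O{\left(Y \right)} = 4 - Y$
$t{\left(n \right)} = \frac{4 + n}{5 + n}$
$O{\left(15 \right)} \left(Z + \left(t{\left(0 \right)} - 9\right)^{2}\right) = \left(4 - 15\right) \left(1 + \left(\frac{4 + 0}{5 + 0} - 9\right)^{2}\right) = \left(4 - 15\right) \left(1 + \left(\frac{1}{5} \cdot 4 - 9\right)^{2}\right) = - 11 \left(1 + \left(\frac{1}{5} \cdot 4 - 9\right)^{2}\right) = - 11 \left(1 + \left(\frac{4}{5} - 9\right)^{2}\right) = - 11 \left(1 + \left(- \frac{41}{5}\right)^{2}\right) = - 11 \left(1 + \frac{1681}{25}\right) = \left(-11\right) \frac{1706}{25} = - \frac{18766}{25}$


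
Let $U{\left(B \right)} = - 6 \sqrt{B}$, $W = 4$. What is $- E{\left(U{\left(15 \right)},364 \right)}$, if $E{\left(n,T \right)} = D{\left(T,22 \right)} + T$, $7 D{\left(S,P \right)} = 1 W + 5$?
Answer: $- \frac{2557}{7} \approx -365.29$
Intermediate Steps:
$D{\left(S,P \right)} = \frac{9}{7}$ ($D{\left(S,P \right)} = \frac{1 \cdot 4 + 5}{7} = \frac{4 + 5}{7} = \frac{1}{7} \cdot 9 = \frac{9}{7}$)
$E{\left(n,T \right)} = \frac{9}{7} + T$
$- E{\left(U{\left(15 \right)},364 \right)} = - (\frac{9}{7} + 364) = \left(-1\right) \frac{2557}{7} = - \frac{2557}{7}$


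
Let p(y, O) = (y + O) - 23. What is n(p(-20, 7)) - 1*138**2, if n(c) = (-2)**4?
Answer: -19028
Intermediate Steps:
p(y, O) = -23 + O + y (p(y, O) = (O + y) - 23 = -23 + O + y)
n(c) = 16
n(p(-20, 7)) - 1*138**2 = 16 - 1*138**2 = 16 - 1*19044 = 16 - 19044 = -19028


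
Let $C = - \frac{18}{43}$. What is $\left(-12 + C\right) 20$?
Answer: $- \frac{10680}{43} \approx -248.37$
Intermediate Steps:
$C = - \frac{18}{43}$ ($C = \left(-18\right) \frac{1}{43} = - \frac{18}{43} \approx -0.4186$)
$\left(-12 + C\right) 20 = \left(-12 - \frac{18}{43}\right) 20 = \left(- \frac{534}{43}\right) 20 = - \frac{10680}{43}$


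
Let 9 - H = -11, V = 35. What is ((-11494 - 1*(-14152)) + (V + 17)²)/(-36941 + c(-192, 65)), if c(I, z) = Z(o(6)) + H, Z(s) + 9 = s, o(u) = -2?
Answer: -383/2638 ≈ -0.14519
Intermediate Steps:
Z(s) = -9 + s
H = 20 (H = 9 - 1*(-11) = 9 + 11 = 20)
c(I, z) = 9 (c(I, z) = (-9 - 2) + 20 = -11 + 20 = 9)
((-11494 - 1*(-14152)) + (V + 17)²)/(-36941 + c(-192, 65)) = ((-11494 - 1*(-14152)) + (35 + 17)²)/(-36941 + 9) = ((-11494 + 14152) + 52²)/(-36932) = (2658 + 2704)*(-1/36932) = 5362*(-1/36932) = -383/2638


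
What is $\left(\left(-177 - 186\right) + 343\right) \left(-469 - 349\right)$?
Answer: $16360$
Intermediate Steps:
$\left(\left(-177 - 186\right) + 343\right) \left(-469 - 349\right) = \left(\left(-177 - 186\right) + 343\right) \left(-818\right) = \left(-363 + 343\right) \left(-818\right) = \left(-20\right) \left(-818\right) = 16360$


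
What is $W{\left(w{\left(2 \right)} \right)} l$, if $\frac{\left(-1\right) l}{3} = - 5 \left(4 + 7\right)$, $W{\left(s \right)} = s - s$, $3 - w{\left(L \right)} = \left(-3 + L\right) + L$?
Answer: $0$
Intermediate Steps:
$w{\left(L \right)} = 6 - 2 L$ ($w{\left(L \right)} = 3 - \left(\left(-3 + L\right) + L\right) = 3 - \left(-3 + 2 L\right) = 6 - 2 L$)
$W{\left(s \right)} = 0$
$l = 165$ ($l = - 3 \left(- 5 \left(4 + 7\right)\right) = - 3 \left(\left(-5\right) 11\right) = \left(-3\right) \left(-55\right) = 165$)
$W{\left(w{\left(2 \right)} \right)} l = 0 \cdot 165 = 0$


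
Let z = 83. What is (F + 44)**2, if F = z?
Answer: 16129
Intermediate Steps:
F = 83
(F + 44)**2 = (83 + 44)**2 = 127**2 = 16129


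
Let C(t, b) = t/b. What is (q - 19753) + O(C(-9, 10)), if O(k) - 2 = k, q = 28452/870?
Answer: -5718567/290 ≈ -19719.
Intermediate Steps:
q = 4742/145 (q = 28452*(1/870) = 4742/145 ≈ 32.703)
O(k) = 2 + k
(q - 19753) + O(C(-9, 10)) = (4742/145 - 19753) + (2 - 9/10) = -2859443/145 + (2 - 9*1/10) = -2859443/145 + (2 - 9/10) = -2859443/145 + 11/10 = -5718567/290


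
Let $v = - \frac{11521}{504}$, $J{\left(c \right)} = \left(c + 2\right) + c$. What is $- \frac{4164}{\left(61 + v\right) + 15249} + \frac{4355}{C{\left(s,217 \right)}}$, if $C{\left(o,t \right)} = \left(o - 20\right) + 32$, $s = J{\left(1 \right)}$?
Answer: $\frac{33520472749}{123275504} \approx 271.92$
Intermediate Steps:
$J{\left(c \right)} = 2 + 2 c$ ($J{\left(c \right)} = \left(2 + c\right) + c = 2 + 2 c$)
$s = 4$ ($s = 2 + 2 \cdot 1 = 2 + 2 = 4$)
$v = - \frac{11521}{504}$ ($v = \left(-11521\right) \frac{1}{504} = - \frac{11521}{504} \approx -22.859$)
$C{\left(o,t \right)} = 12 + o$ ($C{\left(o,t \right)} = \left(-20 + o\right) + 32 = 12 + o$)
$- \frac{4164}{\left(61 + v\right) + 15249} + \frac{4355}{C{\left(s,217 \right)}} = - \frac{4164}{\left(61 - \frac{11521}{504}\right) + 15249} + \frac{4355}{12 + 4} = - \frac{4164}{\frac{19223}{504} + 15249} + \frac{4355}{16} = - \frac{4164}{\frac{7704719}{504}} + 4355 \cdot \frac{1}{16} = \left(-4164\right) \frac{504}{7704719} + \frac{4355}{16} = - \frac{2098656}{7704719} + \frac{4355}{16} = \frac{33520472749}{123275504}$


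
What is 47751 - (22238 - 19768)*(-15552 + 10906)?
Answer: 11523371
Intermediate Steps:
47751 - (22238 - 19768)*(-15552 + 10906) = 47751 - 2470*(-4646) = 47751 - 1*(-11475620) = 47751 + 11475620 = 11523371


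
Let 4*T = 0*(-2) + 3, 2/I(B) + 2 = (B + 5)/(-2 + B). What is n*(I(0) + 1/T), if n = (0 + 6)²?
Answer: 32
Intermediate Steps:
I(B) = 2/(-2 + (5 + B)/(-2 + B)) (I(B) = 2/(-2 + (B + 5)/(-2 + B)) = 2/(-2 + (5 + B)/(-2 + B)))
n = 36 (n = 6² = 36)
T = ¾ (T = (0*(-2) + 3)/4 = (0 + 3)/4 = (¼)*3 = ¾ ≈ 0.75000)
n*(I(0) + 1/T) = 36*(2*(2 - 1*0)/(-9 + 0) + 1/(¾)) = 36*(2*(2 + 0)/(-9) + 4/3) = 36*(2*(-⅑)*2 + 4/3) = 36*(-4/9 + 4/3) = 36*(8/9) = 32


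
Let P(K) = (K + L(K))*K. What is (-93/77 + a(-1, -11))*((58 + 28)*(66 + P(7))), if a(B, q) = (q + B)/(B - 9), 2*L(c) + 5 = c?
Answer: -31476/385 ≈ -81.756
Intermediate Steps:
L(c) = -5/2 + c/2
a(B, q) = (B + q)/(-9 + B)
P(K) = K*(-5/2 + 3*K/2) (P(K) = (K + (-5/2 + K/2))*K = (-5/2 + 3*K/2)*K = K*(-5/2 + 3*K/2))
(-93/77 + a(-1, -11))*((58 + 28)*(66 + P(7))) = (-93/77 + (-1 - 11)/(-9 - 1))*((58 + 28)*(66 + (½)*7*(-5 + 3*7))) = (-93*1/77 - 12/(-10))*(86*(66 + (½)*7*(-5 + 21))) = (-93/77 - ⅒*(-12))*(86*(66 + (½)*7*16)) = (-93/77 + 6/5)*(86*(66 + 56)) = -258*122/385 = -3/385*10492 = -31476/385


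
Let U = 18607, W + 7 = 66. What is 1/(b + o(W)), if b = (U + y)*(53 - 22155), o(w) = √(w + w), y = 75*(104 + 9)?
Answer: -299283182/179140846056090189 - √118/358281692112180378 ≈ -1.6707e-9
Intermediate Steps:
W = 59 (W = -7 + 66 = 59)
y = 8475 (y = 75*113 = 8475)
o(w) = √2*√w (o(w) = √(2*w) = √2*√w)
b = -598566364 (b = (18607 + 8475)*(53 - 22155) = 27082*(-22102) = -598566364)
1/(b + o(W)) = 1/(-598566364 + √2*√59) = 1/(-598566364 + √118)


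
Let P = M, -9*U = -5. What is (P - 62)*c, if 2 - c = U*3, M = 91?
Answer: 29/3 ≈ 9.6667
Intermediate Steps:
U = 5/9 (U = -⅑*(-5) = 5/9 ≈ 0.55556)
c = ⅓ (c = 2 - 5*3/9 = 2 - 1*5/3 = 2 - 5/3 = ⅓ ≈ 0.33333)
P = 91
(P - 62)*c = (91 - 62)*(⅓) = 29*(⅓) = 29/3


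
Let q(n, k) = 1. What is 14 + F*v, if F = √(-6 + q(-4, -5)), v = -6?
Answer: 14 - 6*I*√5 ≈ 14.0 - 13.416*I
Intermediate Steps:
F = I*√5 (F = √(-6 + 1) = √(-5) = I*√5 ≈ 2.2361*I)
14 + F*v = 14 + (I*√5)*(-6) = 14 - 6*I*√5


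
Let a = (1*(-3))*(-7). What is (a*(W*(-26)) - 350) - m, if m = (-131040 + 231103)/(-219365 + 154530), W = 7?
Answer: -270391557/64835 ≈ -4170.5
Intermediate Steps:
a = 21 (a = -3*(-7) = 21)
m = -100063/64835 (m = 100063/(-64835) = 100063*(-1/64835) = -100063/64835 ≈ -1.5433)
(a*(W*(-26)) - 350) - m = (21*(7*(-26)) - 350) - 1*(-100063/64835) = (21*(-182) - 350) + 100063/64835 = (-3822 - 350) + 100063/64835 = -4172 + 100063/64835 = -270391557/64835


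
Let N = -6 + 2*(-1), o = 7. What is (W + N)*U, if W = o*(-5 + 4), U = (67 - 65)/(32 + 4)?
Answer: -⅚ ≈ -0.83333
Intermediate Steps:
N = -8 (N = -6 - 2 = -8)
U = 1/18 (U = 2/36 = 2*(1/36) = 1/18 ≈ 0.055556)
W = -7 (W = 7*(-5 + 4) = 7*(-1) = -7)
(W + N)*U = (-7 - 8)*(1/18) = -15*1/18 = -⅚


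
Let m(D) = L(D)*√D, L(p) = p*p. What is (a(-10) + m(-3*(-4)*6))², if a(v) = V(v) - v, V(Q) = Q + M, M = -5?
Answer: 1934917657 - 311040*√2 ≈ 1.9345e+9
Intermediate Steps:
L(p) = p²
m(D) = D^(5/2) (m(D) = D²*√D = D^(5/2))
V(Q) = -5 + Q (V(Q) = Q - 5 = -5 + Q)
a(v) = -5 (a(v) = (-5 + v) - v = -5)
(a(-10) + m(-3*(-4)*6))² = (-5 + (-3*(-4)*6)^(5/2))² = (-5 + (12*6)^(5/2))² = (-5 + 72^(5/2))² = (-5 + 31104*√2)²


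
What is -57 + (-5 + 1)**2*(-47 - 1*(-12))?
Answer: -617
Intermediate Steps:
-57 + (-5 + 1)**2*(-47 - 1*(-12)) = -57 + (-4)**2*(-47 + 12) = -57 + 16*(-35) = -57 - 560 = -617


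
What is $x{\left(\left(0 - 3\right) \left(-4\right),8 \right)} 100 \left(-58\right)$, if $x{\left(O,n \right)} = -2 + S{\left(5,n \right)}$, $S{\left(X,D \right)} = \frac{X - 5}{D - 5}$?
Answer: $11600$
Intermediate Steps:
$S{\left(X,D \right)} = \frac{-5 + X}{-5 + D}$
$x{\left(O,n \right)} = -2$ ($x{\left(O,n \right)} = -2 + \frac{-5 + 5}{-5 + n} = -2 + \frac{1}{-5 + n} 0 = -2 + 0 = -2$)
$x{\left(\left(0 - 3\right) \left(-4\right),8 \right)} 100 \left(-58\right) = \left(-2\right) 100 \left(-58\right) = \left(-200\right) \left(-58\right) = 11600$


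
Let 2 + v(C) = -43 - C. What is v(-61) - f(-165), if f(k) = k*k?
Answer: -27209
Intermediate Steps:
f(k) = k²
v(C) = -45 - C (v(C) = -2 + (-43 - C) = -45 - C)
v(-61) - f(-165) = (-45 - 1*(-61)) - 1*(-165)² = (-45 + 61) - 1*27225 = 16 - 27225 = -27209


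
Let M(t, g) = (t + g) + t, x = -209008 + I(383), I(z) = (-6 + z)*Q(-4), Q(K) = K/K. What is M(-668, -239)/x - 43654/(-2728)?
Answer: 4555937137/284572684 ≈ 16.010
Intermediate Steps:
Q(K) = 1
I(z) = -6 + z (I(z) = (-6 + z)*1 = -6 + z)
x = -208631 (x = -209008 + (-6 + 383) = -209008 + 377 = -208631)
M(t, g) = g + 2*t (M(t, g) = (g + t) + t = g + 2*t)
M(-668, -239)/x - 43654/(-2728) = (-239 + 2*(-668))/(-208631) - 43654/(-2728) = (-239 - 1336)*(-1/208631) - 43654*(-1/2728) = -1575*(-1/208631) + 21827/1364 = 1575/208631 + 21827/1364 = 4555937137/284572684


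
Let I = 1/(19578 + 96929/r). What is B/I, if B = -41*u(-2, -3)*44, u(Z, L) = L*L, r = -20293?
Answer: -921275694900/2899 ≈ -3.1779e+8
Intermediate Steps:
u(Z, L) = L**2
I = 2899/56742775 (I = 1/(19578 + 96929/(-20293)) = 1/(19578 + 96929*(-1/20293)) = 1/(19578 - 13847/2899) = 1/(56742775/2899) = 2899/56742775 ≈ 5.1090e-5)
B = -16236 (B = -41*(-3)**2*44 = -41*9*44 = -369*44 = -16236)
B/I = -16236/2899/56742775 = -16236*56742775/2899 = -921275694900/2899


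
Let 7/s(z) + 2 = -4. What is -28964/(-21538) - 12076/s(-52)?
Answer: 780380038/75383 ≈ 10352.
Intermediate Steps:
s(z) = -7/6 (s(z) = 7/(-2 - 4) = 7/(-6) = 7*(-⅙) = -7/6)
-28964/(-21538) - 12076/s(-52) = -28964/(-21538) - 12076/(-7/6) = -28964*(-1/21538) - 12076*(-6/7) = 14482/10769 + 72456/7 = 780380038/75383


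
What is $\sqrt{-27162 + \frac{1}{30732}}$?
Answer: $\frac{i \sqrt{6413327265189}}{15366} \approx 164.81 i$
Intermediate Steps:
$\sqrt{-27162 + \frac{1}{30732}} = \sqrt{- \frac{834742583}{30732}} = \frac{i \sqrt{6413327265189}}{15366}$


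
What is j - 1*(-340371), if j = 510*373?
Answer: 530601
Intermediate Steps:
j = 190230
j - 1*(-340371) = 190230 - 1*(-340371) = 190230 + 340371 = 530601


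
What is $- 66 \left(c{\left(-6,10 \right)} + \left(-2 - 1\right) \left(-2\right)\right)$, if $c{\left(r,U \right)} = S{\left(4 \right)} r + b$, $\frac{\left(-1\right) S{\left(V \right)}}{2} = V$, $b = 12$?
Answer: $-4356$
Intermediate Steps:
$S{\left(V \right)} = - 2 V$
$c{\left(r,U \right)} = 12 - 8 r$ ($c{\left(r,U \right)} = \left(-2\right) 4 r + 12 = - 8 r + 12 = 12 - 8 r$)
$- 66 \left(c{\left(-6,10 \right)} + \left(-2 - 1\right) \left(-2\right)\right) = - 66 \left(\left(12 - -48\right) + \left(-2 - 1\right) \left(-2\right)\right) = - 66 \left(\left(12 + 48\right) - -6\right) = - 66 \left(60 + 6\right) = \left(-66\right) 66 = -4356$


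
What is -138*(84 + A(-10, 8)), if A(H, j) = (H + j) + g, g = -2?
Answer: -11040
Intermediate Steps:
A(H, j) = -2 + H + j (A(H, j) = (H + j) - 2 = -2 + H + j)
-138*(84 + A(-10, 8)) = -138*(84 + (-2 - 10 + 8)) = -138*(84 - 4) = -138*80 = -11040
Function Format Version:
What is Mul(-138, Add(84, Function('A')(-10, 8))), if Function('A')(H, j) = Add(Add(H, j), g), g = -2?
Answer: -11040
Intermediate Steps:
Function('A')(H, j) = Add(-2, H, j) (Function('A')(H, j) = Add(Add(H, j), -2) = Add(-2, H, j))
Mul(-138, Add(84, Function('A')(-10, 8))) = Mul(-138, Add(84, Add(-2, -10, 8))) = Mul(-138, Add(84, -4)) = Mul(-138, 80) = -11040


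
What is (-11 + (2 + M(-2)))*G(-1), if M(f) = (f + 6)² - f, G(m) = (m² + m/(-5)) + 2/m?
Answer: -36/5 ≈ -7.2000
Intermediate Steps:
G(m) = m² + 2/m - m/5 (G(m) = (m² - m/5) + 2/m = m² + 2/m - m/5)
M(f) = (6 + f)² - f
(-11 + (2 + M(-2)))*G(-1) = (-11 + (2 + ((6 - 2)² - 1*(-2))))*((-1)² + 2/(-1) - ⅕*(-1)) = (-11 + (2 + (4² + 2)))*(1 + 2*(-1) + ⅕) = (-11 + (2 + (16 + 2)))*(1 - 2 + ⅕) = (-11 + (2 + 18))*(-⅘) = (-11 + 20)*(-⅘) = 9*(-⅘) = -36/5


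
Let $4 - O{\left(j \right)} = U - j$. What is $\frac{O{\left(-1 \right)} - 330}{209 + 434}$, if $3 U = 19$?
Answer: $- \frac{1000}{1929} \approx -0.5184$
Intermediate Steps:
$U = \frac{19}{3}$ ($U = \frac{1}{3} \cdot 19 = \frac{19}{3} \approx 6.3333$)
$O{\left(j \right)} = - \frac{7}{3} + j$ ($O{\left(j \right)} = 4 - \left(\frac{19}{3} - j\right) = 4 + \left(- \frac{19}{3} + j\right) = - \frac{7}{3} + j$)
$\frac{O{\left(-1 \right)} - 330}{209 + 434} = \frac{\left(- \frac{7}{3} - 1\right) - 330}{209 + 434} = \frac{- \frac{10}{3} - 330}{643} = \left(- \frac{1000}{3}\right) \frac{1}{643} = - \frac{1000}{1929}$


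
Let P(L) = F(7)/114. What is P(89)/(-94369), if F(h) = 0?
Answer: 0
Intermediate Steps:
P(L) = 0 (P(L) = 0/114 = 0*(1/114) = 0)
P(89)/(-94369) = 0/(-94369) = 0*(-1/94369) = 0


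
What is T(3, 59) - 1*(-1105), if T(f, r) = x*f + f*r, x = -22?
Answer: 1216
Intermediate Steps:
T(f, r) = -22*f + f*r
T(3, 59) - 1*(-1105) = 3*(-22 + 59) - 1*(-1105) = 3*37 + 1105 = 111 + 1105 = 1216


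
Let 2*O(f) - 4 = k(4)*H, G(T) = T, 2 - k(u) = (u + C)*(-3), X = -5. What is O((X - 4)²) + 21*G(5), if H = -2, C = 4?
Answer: 81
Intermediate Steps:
k(u) = 14 + 3*u (k(u) = 2 - (u + 4)*(-3) = 2 - (4 + u)*(-3) = 2 - (-12 - 3*u) = 2 + (12 + 3*u) = 14 + 3*u)
O(f) = -24 (O(f) = 2 + ((14 + 3*4)*(-2))/2 = 2 + ((14 + 12)*(-2))/2 = 2 + (26*(-2))/2 = 2 + (½)*(-52) = 2 - 26 = -24)
O((X - 4)²) + 21*G(5) = -24 + 21*5 = -24 + 105 = 81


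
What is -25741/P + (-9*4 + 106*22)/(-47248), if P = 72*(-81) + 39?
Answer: 150363755/34213458 ≈ 4.3949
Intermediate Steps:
P = -5793 (P = -5832 + 39 = -5793)
-25741/P + (-9*4 + 106*22)/(-47248) = -25741/(-5793) + (-9*4 + 106*22)/(-47248) = -25741*(-1/5793) + (-36 + 2332)*(-1/47248) = 25741/5793 + 2296*(-1/47248) = 25741/5793 - 287/5906 = 150363755/34213458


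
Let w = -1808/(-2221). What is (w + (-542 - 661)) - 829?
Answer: -4511264/2221 ≈ -2031.2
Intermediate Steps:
w = 1808/2221 (w = -1808*(-1/2221) = 1808/2221 ≈ 0.81405)
(w + (-542 - 661)) - 829 = (1808/2221 + (-542 - 661)) - 829 = (1808/2221 - 1203) - 829 = -2670055/2221 - 829 = -4511264/2221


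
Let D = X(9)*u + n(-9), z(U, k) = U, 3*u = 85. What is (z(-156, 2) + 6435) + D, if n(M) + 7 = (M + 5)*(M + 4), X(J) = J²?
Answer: 8587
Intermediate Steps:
u = 85/3 (u = (⅓)*85 = 85/3 ≈ 28.333)
n(M) = -7 + (4 + M)*(5 + M) (n(M) = -7 + (M + 5)*(M + 4) = -7 + (5 + M)*(4 + M) = -7 + (4 + M)*(5 + M))
D = 2308 (D = 9²*(85/3) + (13 + (-9)² + 9*(-9)) = 81*(85/3) + (13 + 81 - 81) = 2295 + 13 = 2308)
(z(-156, 2) + 6435) + D = (-156 + 6435) + 2308 = 6279 + 2308 = 8587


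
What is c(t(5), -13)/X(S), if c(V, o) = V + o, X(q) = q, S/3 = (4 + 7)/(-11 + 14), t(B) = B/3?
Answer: -34/33 ≈ -1.0303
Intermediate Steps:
t(B) = B/3 (t(B) = B*(1/3) = B/3)
S = 11 (S = 3*((4 + 7)/(-11 + 14)) = 3*(11/3) = 11)
c(t(5), -13)/X(S) = ((1/3)*5 - 13)/11 = (5/3 - 13)*(1/11) = -34/3*1/11 = -34/33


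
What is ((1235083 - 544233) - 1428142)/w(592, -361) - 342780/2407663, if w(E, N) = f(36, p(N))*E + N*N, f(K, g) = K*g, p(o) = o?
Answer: -817401075984/18209904052193 ≈ -0.044888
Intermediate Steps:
w(E, N) = N**2 + 36*E*N (w(E, N) = (36*N)*E + N*N = 36*E*N + N**2 = N**2 + 36*E*N)
((1235083 - 544233) - 1428142)/w(592, -361) - 342780/2407663 = ((1235083 - 544233) - 1428142)/((-361*(-361 + 36*592))) - 342780/2407663 = (690850 - 1428142)/((-361*(-361 + 21312))) - 342780*1/2407663 = -737292/((-361*20951)) - 342780/2407663 = -737292/(-7563311) - 342780/2407663 = -737292*(-1/7563311) - 342780/2407663 = 737292/7563311 - 342780/2407663 = -817401075984/18209904052193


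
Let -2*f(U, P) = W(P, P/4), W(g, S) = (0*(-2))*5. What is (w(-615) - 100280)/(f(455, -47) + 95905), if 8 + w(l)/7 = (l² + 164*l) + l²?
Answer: 4488794/95905 ≈ 46.805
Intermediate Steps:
W(g, S) = 0 (W(g, S) = 0*5 = 0)
w(l) = -56 + 14*l² + 1148*l (w(l) = -56 + 7*((l² + 164*l) + l²) = -56 + 7*(2*l² + 164*l) = -56 + (14*l² + 1148*l) = -56 + 14*l² + 1148*l)
f(U, P) = 0 (f(U, P) = -½*0 = 0)
(w(-615) - 100280)/(f(455, -47) + 95905) = ((-56 + 14*(-615)² + 1148*(-615)) - 100280)/(0 + 95905) = ((-56 + 14*378225 - 706020) - 100280)/95905 = ((-56 + 5295150 - 706020) - 100280)*(1/95905) = (4589074 - 100280)*(1/95905) = 4488794*(1/95905) = 4488794/95905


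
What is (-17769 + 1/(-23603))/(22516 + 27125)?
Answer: -419401708/1171676523 ≈ -0.35795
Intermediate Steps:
(-17769 + 1/(-23603))/(22516 + 27125) = (-17769 - 1/23603)/49641 = -419401708/23603*1/49641 = -419401708/1171676523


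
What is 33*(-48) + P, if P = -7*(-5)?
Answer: -1549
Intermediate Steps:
P = 35
33*(-48) + P = 33*(-48) + 35 = -1584 + 35 = -1549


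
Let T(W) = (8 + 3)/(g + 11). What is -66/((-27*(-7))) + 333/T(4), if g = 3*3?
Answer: 419338/693 ≈ 605.11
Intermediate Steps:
g = 9
T(W) = 11/20 (T(W) = (8 + 3)/(9 + 11) = 11/20)
-66/((-27*(-7))) + 333/T(4) = -66/((-27*(-7))) + 333/(11/20) = -66/189 + 333*(20/11) = -66*1/189 + 6660/11 = -22/63 + 6660/11 = 419338/693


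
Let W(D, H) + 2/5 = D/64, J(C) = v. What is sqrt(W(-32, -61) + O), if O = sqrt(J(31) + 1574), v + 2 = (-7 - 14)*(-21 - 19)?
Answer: sqrt(-90 + 600*sqrt(67))/10 ≈ 6.9435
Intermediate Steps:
v = 838 (v = -2 + (-7 - 14)*(-21 - 19) = -2 - 21*(-40) = -2 + 840 = 838)
J(C) = 838
W(D, H) = -2/5 + D/64
O = 6*sqrt(67) (O = sqrt(838 + 1574) = sqrt(2412) = 6*sqrt(67) ≈ 49.112)
sqrt(W(-32, -61) + O) = sqrt((-2/5 + (1/64)*(-32)) + 6*sqrt(67)) = sqrt((-2/5 - 1/2) + 6*sqrt(67)) = sqrt(-9/10 + 6*sqrt(67))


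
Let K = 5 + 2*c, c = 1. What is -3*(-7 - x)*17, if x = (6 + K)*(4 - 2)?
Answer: 1683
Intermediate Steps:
K = 7 (K = 5 + 2*1 = 5 + 2 = 7)
x = 26 (x = (6 + 7)*(4 - 2) = 13*2 = 26)
-3*(-7 - x)*17 = -3*(-7 - 1*26)*17 = -3*(-7 - 26)*17 = -3*(-33)*17 = 99*17 = 1683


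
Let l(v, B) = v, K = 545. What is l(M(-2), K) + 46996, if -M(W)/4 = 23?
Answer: 46904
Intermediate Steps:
M(W) = -92 (M(W) = -4*23 = -92)
l(M(-2), K) + 46996 = -92 + 46996 = 46904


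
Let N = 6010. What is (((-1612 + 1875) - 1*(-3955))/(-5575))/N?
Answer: -2109/16752875 ≈ -0.00012589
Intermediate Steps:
(((-1612 + 1875) - 1*(-3955))/(-5575))/N = (((-1612 + 1875) - 1*(-3955))/(-5575))/6010 = ((263 + 3955)*(-1/5575))*(1/6010) = (4218*(-1/5575))*(1/6010) = -4218/5575*1/6010 = -2109/16752875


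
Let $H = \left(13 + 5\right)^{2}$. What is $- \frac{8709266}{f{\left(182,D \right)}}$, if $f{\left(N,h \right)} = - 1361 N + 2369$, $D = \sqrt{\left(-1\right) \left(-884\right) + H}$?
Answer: $\frac{8709266}{245333} \approx 35.5$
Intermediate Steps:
$H = 324$ ($H = 18^{2} = 324$)
$D = 2 \sqrt{302}$ ($D = \sqrt{\left(-1\right) \left(-884\right) + 324} = \sqrt{884 + 324} = \sqrt{1208} = 2 \sqrt{302} \approx 34.756$)
$f{\left(N,h \right)} = 2369 - 1361 N$
$- \frac{8709266}{f{\left(182,D \right)}} = - \frac{8709266}{2369 - 247702} = - \frac{8709266}{-245333} = \left(-8709266\right) \left(- \frac{1}{245333}\right) = \frac{8709266}{245333}$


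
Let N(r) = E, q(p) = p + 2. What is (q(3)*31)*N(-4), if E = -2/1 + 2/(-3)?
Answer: -1240/3 ≈ -413.33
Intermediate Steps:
E = -8/3 (E = -2*1 + 2*(-1/3) = -2 - 2/3 = -8/3 ≈ -2.6667)
q(p) = 2 + p
N(r) = -8/3
(q(3)*31)*N(-4) = ((2 + 3)*31)*(-8/3) = (5*31)*(-8/3) = 155*(-8/3) = -1240/3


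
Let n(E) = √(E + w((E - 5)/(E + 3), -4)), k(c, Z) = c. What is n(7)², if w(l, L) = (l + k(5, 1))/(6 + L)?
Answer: 48/5 ≈ 9.6000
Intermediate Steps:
w(l, L) = (5 + l)/(6 + L) (w(l, L) = (l + 5)/(6 + L) = (5 + l)/(6 + L))
n(E) = √(5/2 + E + (-5 + E)/(2*(3 + E))) (n(E) = √(E + (5 + (E - 5)/(E + 3))/(6 - 4)) = √(E + (5 + (-5 + E)/(3 + E))/2) = √(E + (5/2 + (-5 + E)/(2*(3 + E)))) = √(5/2 + E + (-5 + E)/(2*(3 + E))))
n(7)² = (√((5 + 7² + 6*7)/(3 + 7)))² = (√((5 + 49 + 42)/10))² = (√((⅒)*96))² = (√(48/5))² = (4*√15/5)² = 48/5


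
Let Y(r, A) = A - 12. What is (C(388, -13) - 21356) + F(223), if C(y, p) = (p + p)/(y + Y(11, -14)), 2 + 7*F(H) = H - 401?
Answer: -27090723/1267 ≈ -21382.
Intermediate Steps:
F(H) = -403/7 + H/7 (F(H) = -2/7 + (H - 401)/7 = -2/7 + (-401 + H)/7 = -2/7 + (-401/7 + H/7) = -403/7 + H/7)
Y(r, A) = -12 + A
C(y, p) = 2*p/(-26 + y) (C(y, p) = (p + p)/(y + (-12 - 14)) = (2*p)/(y - 26) = (2*p)/(-26 + y) = 2*p/(-26 + y))
(C(388, -13) - 21356) + F(223) = (2*(-13)/(-26 + 388) - 21356) + (-403/7 + (⅐)*223) = (2*(-13)/362 - 21356) + (-403/7 + 223/7) = (2*(-13)*(1/362) - 21356) - 180/7 = (-13/181 - 21356) - 180/7 = -3865449/181 - 180/7 = -27090723/1267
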